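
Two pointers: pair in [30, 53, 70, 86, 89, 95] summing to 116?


lo=0(30)+hi=5(95)=125
lo=0(30)+hi=4(89)=119
lo=0(30)+hi=3(86)=116

Yes: 30+86=116


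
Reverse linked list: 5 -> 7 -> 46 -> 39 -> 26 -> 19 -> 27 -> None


Step 1: curr=5, set curr.next=prev(None) | reversed so far: 5
Step 2: curr=7, set curr.next=prev(5) | reversed so far: 7 -> 5
Step 3: curr=46, set curr.next=prev(7) | reversed so far: 46 -> 7 -> 5
Step 4: curr=39, set curr.next=prev(46) | reversed so far: 39 -> 46 -> 7 -> 5
Step 5: curr=26, set curr.next=prev(39) | reversed so far: 26 -> 39 -> 46 -> 7 -> 5
Step 6: curr=19, set curr.next=prev(26) | reversed so far: 19 -> 26 -> 39 -> 46 -> 7 -> 5
Step 7: curr=27, set curr.next=prev(19) | reversed so far: 27 -> 19 -> 26 -> 39 -> 46 -> 7 -> 5

27 -> 19 -> 26 -> 39 -> 46 -> 7 -> 5 -> None


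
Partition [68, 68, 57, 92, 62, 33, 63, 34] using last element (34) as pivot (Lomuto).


Pivot: 34
  33 <= 34: swap -> [33, 68, 57, 92, 62, 68, 63, 34]
Place pivot at 1: [33, 34, 57, 92, 62, 68, 63, 68]

Partitioned: [33, 34, 57, 92, 62, 68, 63, 68]


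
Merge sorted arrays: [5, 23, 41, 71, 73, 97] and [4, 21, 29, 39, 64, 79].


Take 4 from B
Take 5 from A
Take 21 from B
Take 23 from A
Take 29 from B
Take 39 from B
Take 41 from A
Take 64 from B
Take 71 from A
Take 73 from A
Take 79 from B

Merged: [4, 5, 21, 23, 29, 39, 41, 64, 71, 73, 79, 97]


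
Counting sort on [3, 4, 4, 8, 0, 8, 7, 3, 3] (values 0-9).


Input: [3, 4, 4, 8, 0, 8, 7, 3, 3]
Counts: [1, 0, 0, 3, 2, 0, 0, 1, 2, 0]

Sorted: [0, 3, 3, 3, 4, 4, 7, 8, 8]


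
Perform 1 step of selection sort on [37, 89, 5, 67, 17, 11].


Initial: [37, 89, 5, 67, 17, 11]
Step 1: min=5 at 2
  Swap: [5, 89, 37, 67, 17, 11]

After 1 step: [5, 89, 37, 67, 17, 11]


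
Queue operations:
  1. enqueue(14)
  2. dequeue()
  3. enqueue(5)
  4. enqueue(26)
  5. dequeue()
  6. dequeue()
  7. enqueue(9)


enqueue(14) -> [14]
dequeue()->14, []
enqueue(5) -> [5]
enqueue(26) -> [5, 26]
dequeue()->5, [26]
dequeue()->26, []
enqueue(9) -> [9]

Final queue: [9]


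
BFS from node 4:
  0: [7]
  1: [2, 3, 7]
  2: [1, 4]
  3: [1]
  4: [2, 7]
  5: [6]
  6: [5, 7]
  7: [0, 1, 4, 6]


Visit 4, enqueue [2, 7]
Visit 2, enqueue [1]
Visit 7, enqueue [0, 6]
Visit 1, enqueue [3]
Visit 0, enqueue []
Visit 6, enqueue [5]
Visit 3, enqueue []
Visit 5, enqueue []

BFS order: [4, 2, 7, 1, 0, 6, 3, 5]


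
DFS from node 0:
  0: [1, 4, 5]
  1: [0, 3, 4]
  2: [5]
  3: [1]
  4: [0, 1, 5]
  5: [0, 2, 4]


Visit 0, push [5, 4, 1]
Visit 1, push [4, 3]
Visit 3, push []
Visit 4, push [5]
Visit 5, push [2]
Visit 2, push []

DFS order: [0, 1, 3, 4, 5, 2]


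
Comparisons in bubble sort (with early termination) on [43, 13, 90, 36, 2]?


Algorithm: bubble sort (with early termination)
Input: [43, 13, 90, 36, 2]
Sorted: [2, 13, 36, 43, 90]

10


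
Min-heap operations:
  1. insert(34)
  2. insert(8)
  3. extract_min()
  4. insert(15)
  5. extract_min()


insert(34) -> [34]
insert(8) -> [8, 34]
extract_min()->8, [34]
insert(15) -> [15, 34]
extract_min()->15, [34]

Final heap: [34]


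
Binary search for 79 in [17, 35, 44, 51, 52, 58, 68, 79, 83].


Step 1: lo=0, hi=8, mid=4, val=52
Step 2: lo=5, hi=8, mid=6, val=68
Step 3: lo=7, hi=8, mid=7, val=79

Found at index 7


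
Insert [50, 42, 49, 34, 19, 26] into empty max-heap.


Insert 50: [50]
Insert 42: [50, 42]
Insert 49: [50, 42, 49]
Insert 34: [50, 42, 49, 34]
Insert 19: [50, 42, 49, 34, 19]
Insert 26: [50, 42, 49, 34, 19, 26]

Final heap: [50, 42, 49, 34, 19, 26]


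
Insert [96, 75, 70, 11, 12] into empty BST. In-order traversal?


Insert 96: root
Insert 75: L from 96
Insert 70: L from 96 -> L from 75
Insert 11: L from 96 -> L from 75 -> L from 70
Insert 12: L from 96 -> L from 75 -> L from 70 -> R from 11

In-order: [11, 12, 70, 75, 96]


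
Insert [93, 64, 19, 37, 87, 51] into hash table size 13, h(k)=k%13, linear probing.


Insert 93: h=2 -> slot 2
Insert 64: h=12 -> slot 12
Insert 19: h=6 -> slot 6
Insert 37: h=11 -> slot 11
Insert 87: h=9 -> slot 9
Insert 51: h=12, 1 probes -> slot 0

Table: [51, None, 93, None, None, None, 19, None, None, 87, None, 37, 64]


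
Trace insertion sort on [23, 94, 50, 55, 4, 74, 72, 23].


Initial: [23, 94, 50, 55, 4, 74, 72, 23]
Insert 94: [23, 94, 50, 55, 4, 74, 72, 23]
Insert 50: [23, 50, 94, 55, 4, 74, 72, 23]
Insert 55: [23, 50, 55, 94, 4, 74, 72, 23]
Insert 4: [4, 23, 50, 55, 94, 74, 72, 23]
Insert 74: [4, 23, 50, 55, 74, 94, 72, 23]
Insert 72: [4, 23, 50, 55, 72, 74, 94, 23]
Insert 23: [4, 23, 23, 50, 55, 72, 74, 94]

Sorted: [4, 23, 23, 50, 55, 72, 74, 94]


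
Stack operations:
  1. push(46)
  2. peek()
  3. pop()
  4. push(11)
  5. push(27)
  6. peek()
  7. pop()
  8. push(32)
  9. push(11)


push(46) -> [46]
peek()->46
pop()->46, []
push(11) -> [11]
push(27) -> [11, 27]
peek()->27
pop()->27, [11]
push(32) -> [11, 32]
push(11) -> [11, 32, 11]

Final stack: [11, 32, 11]


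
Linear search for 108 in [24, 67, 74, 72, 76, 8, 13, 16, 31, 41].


i=0: 24!=108
i=1: 67!=108
i=2: 74!=108
i=3: 72!=108
i=4: 76!=108
i=5: 8!=108
i=6: 13!=108
i=7: 16!=108
i=8: 31!=108
i=9: 41!=108

Not found, 10 comps


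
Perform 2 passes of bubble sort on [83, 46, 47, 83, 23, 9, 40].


Initial: [83, 46, 47, 83, 23, 9, 40]
Pass 1: [46, 47, 83, 23, 9, 40, 83] (5 swaps)
Pass 2: [46, 47, 23, 9, 40, 83, 83] (3 swaps)

After 2 passes: [46, 47, 23, 9, 40, 83, 83]


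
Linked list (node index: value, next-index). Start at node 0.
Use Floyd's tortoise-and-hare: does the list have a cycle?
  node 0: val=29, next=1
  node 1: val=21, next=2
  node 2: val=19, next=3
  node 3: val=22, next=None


Floyd's tortoise (slow, +1) and hare (fast, +2):
  init: slow=0, fast=0
  step 1: slow=1, fast=2
  step 2: fast 2->3->None, no cycle

Cycle: no


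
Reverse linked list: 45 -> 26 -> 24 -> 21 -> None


Step 1: curr=45, set curr.next=prev(None) | reversed so far: 45
Step 2: curr=26, set curr.next=prev(45) | reversed so far: 26 -> 45
Step 3: curr=24, set curr.next=prev(26) | reversed so far: 24 -> 26 -> 45
Step 4: curr=21, set curr.next=prev(24) | reversed so far: 21 -> 24 -> 26 -> 45

21 -> 24 -> 26 -> 45 -> None


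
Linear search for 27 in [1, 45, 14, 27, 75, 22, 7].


i=0: 1!=27
i=1: 45!=27
i=2: 14!=27
i=3: 27==27 found!

Found at 3, 4 comps


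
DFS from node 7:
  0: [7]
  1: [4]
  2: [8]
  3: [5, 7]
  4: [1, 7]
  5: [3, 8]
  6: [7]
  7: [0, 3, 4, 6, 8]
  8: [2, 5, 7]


Visit 7, push [8, 6, 4, 3, 0]
Visit 0, push []
Visit 3, push [5]
Visit 5, push [8]
Visit 8, push [2]
Visit 2, push []
Visit 4, push [1]
Visit 1, push []
Visit 6, push []

DFS order: [7, 0, 3, 5, 8, 2, 4, 1, 6]


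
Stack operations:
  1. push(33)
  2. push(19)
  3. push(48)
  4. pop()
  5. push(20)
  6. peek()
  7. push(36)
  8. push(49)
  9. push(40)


push(33) -> [33]
push(19) -> [33, 19]
push(48) -> [33, 19, 48]
pop()->48, [33, 19]
push(20) -> [33, 19, 20]
peek()->20
push(36) -> [33, 19, 20, 36]
push(49) -> [33, 19, 20, 36, 49]
push(40) -> [33, 19, 20, 36, 49, 40]

Final stack: [33, 19, 20, 36, 49, 40]


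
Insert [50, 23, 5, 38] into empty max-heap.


Insert 50: [50]
Insert 23: [50, 23]
Insert 5: [50, 23, 5]
Insert 38: [50, 38, 5, 23]

Final heap: [50, 38, 5, 23]


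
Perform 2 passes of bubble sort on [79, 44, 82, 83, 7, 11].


Initial: [79, 44, 82, 83, 7, 11]
Pass 1: [44, 79, 82, 7, 11, 83] (3 swaps)
Pass 2: [44, 79, 7, 11, 82, 83] (2 swaps)

After 2 passes: [44, 79, 7, 11, 82, 83]


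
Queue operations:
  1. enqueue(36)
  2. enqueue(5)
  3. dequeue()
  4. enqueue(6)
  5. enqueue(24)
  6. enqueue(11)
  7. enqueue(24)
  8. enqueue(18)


enqueue(36) -> [36]
enqueue(5) -> [36, 5]
dequeue()->36, [5]
enqueue(6) -> [5, 6]
enqueue(24) -> [5, 6, 24]
enqueue(11) -> [5, 6, 24, 11]
enqueue(24) -> [5, 6, 24, 11, 24]
enqueue(18) -> [5, 6, 24, 11, 24, 18]

Final queue: [5, 6, 24, 11, 24, 18]


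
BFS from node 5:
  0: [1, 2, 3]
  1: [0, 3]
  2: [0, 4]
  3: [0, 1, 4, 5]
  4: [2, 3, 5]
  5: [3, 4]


Visit 5, enqueue [3, 4]
Visit 3, enqueue [0, 1]
Visit 4, enqueue [2]
Visit 0, enqueue []
Visit 1, enqueue []
Visit 2, enqueue []

BFS order: [5, 3, 4, 0, 1, 2]


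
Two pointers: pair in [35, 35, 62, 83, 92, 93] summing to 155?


lo=0(35)+hi=5(93)=128
lo=1(35)+hi=5(93)=128
lo=2(62)+hi=5(93)=155

Yes: 62+93=155


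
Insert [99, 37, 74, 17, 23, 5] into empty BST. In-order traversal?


Insert 99: root
Insert 37: L from 99
Insert 74: L from 99 -> R from 37
Insert 17: L from 99 -> L from 37
Insert 23: L from 99 -> L from 37 -> R from 17
Insert 5: L from 99 -> L from 37 -> L from 17

In-order: [5, 17, 23, 37, 74, 99]


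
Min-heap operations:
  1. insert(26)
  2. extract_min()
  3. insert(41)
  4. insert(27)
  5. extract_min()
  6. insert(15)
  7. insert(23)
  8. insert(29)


insert(26) -> [26]
extract_min()->26, []
insert(41) -> [41]
insert(27) -> [27, 41]
extract_min()->27, [41]
insert(15) -> [15, 41]
insert(23) -> [15, 41, 23]
insert(29) -> [15, 29, 23, 41]

Final heap: [15, 29, 23, 41]


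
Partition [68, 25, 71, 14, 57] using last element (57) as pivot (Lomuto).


Pivot: 57
  25 <= 57: swap -> [25, 68, 71, 14, 57]
  14 <= 57: swap -> [25, 14, 71, 68, 57]
Place pivot at 2: [25, 14, 57, 68, 71]

Partitioned: [25, 14, 57, 68, 71]


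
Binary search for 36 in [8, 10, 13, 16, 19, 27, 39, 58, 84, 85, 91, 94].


Step 1: lo=0, hi=11, mid=5, val=27
Step 2: lo=6, hi=11, mid=8, val=84
Step 3: lo=6, hi=7, mid=6, val=39

Not found


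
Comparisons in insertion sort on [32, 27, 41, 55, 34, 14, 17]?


Algorithm: insertion sort
Input: [32, 27, 41, 55, 34, 14, 17]
Sorted: [14, 17, 27, 32, 34, 41, 55]

17


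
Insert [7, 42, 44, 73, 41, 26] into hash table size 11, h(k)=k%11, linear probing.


Insert 7: h=7 -> slot 7
Insert 42: h=9 -> slot 9
Insert 44: h=0 -> slot 0
Insert 73: h=7, 1 probes -> slot 8
Insert 41: h=8, 2 probes -> slot 10
Insert 26: h=4 -> slot 4

Table: [44, None, None, None, 26, None, None, 7, 73, 42, 41]


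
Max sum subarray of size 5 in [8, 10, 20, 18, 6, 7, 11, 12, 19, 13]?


[0:5]: 62
[1:6]: 61
[2:7]: 62
[3:8]: 54
[4:9]: 55
[5:10]: 62

Max: 62 at [0:5]


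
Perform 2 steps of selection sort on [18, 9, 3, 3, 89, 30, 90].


Initial: [18, 9, 3, 3, 89, 30, 90]
Step 1: min=3 at 2
  Swap: [3, 9, 18, 3, 89, 30, 90]
Step 2: min=3 at 3
  Swap: [3, 3, 18, 9, 89, 30, 90]

After 2 steps: [3, 3, 18, 9, 89, 30, 90]


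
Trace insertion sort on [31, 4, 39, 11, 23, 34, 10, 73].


Initial: [31, 4, 39, 11, 23, 34, 10, 73]
Insert 4: [4, 31, 39, 11, 23, 34, 10, 73]
Insert 39: [4, 31, 39, 11, 23, 34, 10, 73]
Insert 11: [4, 11, 31, 39, 23, 34, 10, 73]
Insert 23: [4, 11, 23, 31, 39, 34, 10, 73]
Insert 34: [4, 11, 23, 31, 34, 39, 10, 73]
Insert 10: [4, 10, 11, 23, 31, 34, 39, 73]
Insert 73: [4, 10, 11, 23, 31, 34, 39, 73]

Sorted: [4, 10, 11, 23, 31, 34, 39, 73]


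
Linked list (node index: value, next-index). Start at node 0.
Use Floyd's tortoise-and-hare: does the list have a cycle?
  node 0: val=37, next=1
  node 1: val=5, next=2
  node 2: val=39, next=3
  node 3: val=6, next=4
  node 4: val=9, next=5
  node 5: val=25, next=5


Floyd's tortoise (slow, +1) and hare (fast, +2):
  init: slow=0, fast=0
  step 1: slow=1, fast=2
  step 2: slow=2, fast=4
  step 3: slow=3, fast=5
  step 4: slow=4, fast=5
  step 5: slow=5, fast=5
  slow == fast at node 5: cycle detected

Cycle: yes


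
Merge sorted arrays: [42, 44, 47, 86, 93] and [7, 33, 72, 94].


Take 7 from B
Take 33 from B
Take 42 from A
Take 44 from A
Take 47 from A
Take 72 from B
Take 86 from A
Take 93 from A

Merged: [7, 33, 42, 44, 47, 72, 86, 93, 94]


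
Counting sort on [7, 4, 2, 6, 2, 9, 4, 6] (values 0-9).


Input: [7, 4, 2, 6, 2, 9, 4, 6]
Counts: [0, 0, 2, 0, 2, 0, 2, 1, 0, 1]

Sorted: [2, 2, 4, 4, 6, 6, 7, 9]


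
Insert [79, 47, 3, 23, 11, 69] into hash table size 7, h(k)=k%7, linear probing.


Insert 79: h=2 -> slot 2
Insert 47: h=5 -> slot 5
Insert 3: h=3 -> slot 3
Insert 23: h=2, 2 probes -> slot 4
Insert 11: h=4, 2 probes -> slot 6
Insert 69: h=6, 1 probes -> slot 0

Table: [69, None, 79, 3, 23, 47, 11]


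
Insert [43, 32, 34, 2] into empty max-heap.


Insert 43: [43]
Insert 32: [43, 32]
Insert 34: [43, 32, 34]
Insert 2: [43, 32, 34, 2]

Final heap: [43, 32, 34, 2]


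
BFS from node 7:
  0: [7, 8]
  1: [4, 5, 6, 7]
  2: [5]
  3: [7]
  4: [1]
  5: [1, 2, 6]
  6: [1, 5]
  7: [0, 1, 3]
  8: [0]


Visit 7, enqueue [0, 1, 3]
Visit 0, enqueue [8]
Visit 1, enqueue [4, 5, 6]
Visit 3, enqueue []
Visit 8, enqueue []
Visit 4, enqueue []
Visit 5, enqueue [2]
Visit 6, enqueue []
Visit 2, enqueue []

BFS order: [7, 0, 1, 3, 8, 4, 5, 6, 2]


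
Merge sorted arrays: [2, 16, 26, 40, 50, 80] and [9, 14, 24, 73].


Take 2 from A
Take 9 from B
Take 14 from B
Take 16 from A
Take 24 from B
Take 26 from A
Take 40 from A
Take 50 from A
Take 73 from B

Merged: [2, 9, 14, 16, 24, 26, 40, 50, 73, 80]


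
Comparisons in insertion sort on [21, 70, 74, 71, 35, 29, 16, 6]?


Algorithm: insertion sort
Input: [21, 70, 74, 71, 35, 29, 16, 6]
Sorted: [6, 16, 21, 29, 35, 70, 71, 74]

26


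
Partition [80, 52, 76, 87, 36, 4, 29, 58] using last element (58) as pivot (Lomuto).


Pivot: 58
  52 <= 58: swap -> [52, 80, 76, 87, 36, 4, 29, 58]
  36 <= 58: swap -> [52, 36, 76, 87, 80, 4, 29, 58]
  4 <= 58: swap -> [52, 36, 4, 87, 80, 76, 29, 58]
  29 <= 58: swap -> [52, 36, 4, 29, 80, 76, 87, 58]
Place pivot at 4: [52, 36, 4, 29, 58, 76, 87, 80]

Partitioned: [52, 36, 4, 29, 58, 76, 87, 80]


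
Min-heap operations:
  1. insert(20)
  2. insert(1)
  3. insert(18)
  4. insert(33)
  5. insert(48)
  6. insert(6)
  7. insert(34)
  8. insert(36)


insert(20) -> [20]
insert(1) -> [1, 20]
insert(18) -> [1, 20, 18]
insert(33) -> [1, 20, 18, 33]
insert(48) -> [1, 20, 18, 33, 48]
insert(6) -> [1, 20, 6, 33, 48, 18]
insert(34) -> [1, 20, 6, 33, 48, 18, 34]
insert(36) -> [1, 20, 6, 33, 48, 18, 34, 36]

Final heap: [1, 20, 6, 33, 48, 18, 34, 36]


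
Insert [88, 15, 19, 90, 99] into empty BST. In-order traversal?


Insert 88: root
Insert 15: L from 88
Insert 19: L from 88 -> R from 15
Insert 90: R from 88
Insert 99: R from 88 -> R from 90

In-order: [15, 19, 88, 90, 99]


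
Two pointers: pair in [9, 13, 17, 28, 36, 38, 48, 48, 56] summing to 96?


lo=0(9)+hi=8(56)=65
lo=1(13)+hi=8(56)=69
lo=2(17)+hi=8(56)=73
lo=3(28)+hi=8(56)=84
lo=4(36)+hi=8(56)=92
lo=5(38)+hi=8(56)=94
lo=6(48)+hi=8(56)=104
lo=6(48)+hi=7(48)=96

Yes: 48+48=96


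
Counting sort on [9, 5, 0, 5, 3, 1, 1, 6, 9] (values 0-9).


Input: [9, 5, 0, 5, 3, 1, 1, 6, 9]
Counts: [1, 2, 0, 1, 0, 2, 1, 0, 0, 2]

Sorted: [0, 1, 1, 3, 5, 5, 6, 9, 9]


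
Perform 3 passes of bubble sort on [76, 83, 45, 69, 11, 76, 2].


Initial: [76, 83, 45, 69, 11, 76, 2]
Pass 1: [76, 45, 69, 11, 76, 2, 83] (5 swaps)
Pass 2: [45, 69, 11, 76, 2, 76, 83] (4 swaps)
Pass 3: [45, 11, 69, 2, 76, 76, 83] (2 swaps)

After 3 passes: [45, 11, 69, 2, 76, 76, 83]


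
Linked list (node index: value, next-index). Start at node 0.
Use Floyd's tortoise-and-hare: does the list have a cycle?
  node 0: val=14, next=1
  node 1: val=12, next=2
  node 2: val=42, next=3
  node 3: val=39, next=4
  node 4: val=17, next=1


Floyd's tortoise (slow, +1) and hare (fast, +2):
  init: slow=0, fast=0
  step 1: slow=1, fast=2
  step 2: slow=2, fast=4
  step 3: slow=3, fast=2
  step 4: slow=4, fast=4
  slow == fast at node 4: cycle detected

Cycle: yes


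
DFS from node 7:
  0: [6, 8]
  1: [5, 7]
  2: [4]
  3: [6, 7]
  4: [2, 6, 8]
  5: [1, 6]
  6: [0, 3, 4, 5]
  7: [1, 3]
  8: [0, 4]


Visit 7, push [3, 1]
Visit 1, push [5]
Visit 5, push [6]
Visit 6, push [4, 3, 0]
Visit 0, push [8]
Visit 8, push [4]
Visit 4, push [2]
Visit 2, push []
Visit 3, push []

DFS order: [7, 1, 5, 6, 0, 8, 4, 2, 3]


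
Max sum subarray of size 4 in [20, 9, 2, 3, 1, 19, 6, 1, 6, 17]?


[0:4]: 34
[1:5]: 15
[2:6]: 25
[3:7]: 29
[4:8]: 27
[5:9]: 32
[6:10]: 30

Max: 34 at [0:4]


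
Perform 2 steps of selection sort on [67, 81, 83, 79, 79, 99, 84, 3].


Initial: [67, 81, 83, 79, 79, 99, 84, 3]
Step 1: min=3 at 7
  Swap: [3, 81, 83, 79, 79, 99, 84, 67]
Step 2: min=67 at 7
  Swap: [3, 67, 83, 79, 79, 99, 84, 81]

After 2 steps: [3, 67, 83, 79, 79, 99, 84, 81]


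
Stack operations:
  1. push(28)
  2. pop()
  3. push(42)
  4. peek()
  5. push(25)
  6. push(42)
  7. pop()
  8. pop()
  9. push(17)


push(28) -> [28]
pop()->28, []
push(42) -> [42]
peek()->42
push(25) -> [42, 25]
push(42) -> [42, 25, 42]
pop()->42, [42, 25]
pop()->25, [42]
push(17) -> [42, 17]

Final stack: [42, 17]


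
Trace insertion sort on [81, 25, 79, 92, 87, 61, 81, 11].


Initial: [81, 25, 79, 92, 87, 61, 81, 11]
Insert 25: [25, 81, 79, 92, 87, 61, 81, 11]
Insert 79: [25, 79, 81, 92, 87, 61, 81, 11]
Insert 92: [25, 79, 81, 92, 87, 61, 81, 11]
Insert 87: [25, 79, 81, 87, 92, 61, 81, 11]
Insert 61: [25, 61, 79, 81, 87, 92, 81, 11]
Insert 81: [25, 61, 79, 81, 81, 87, 92, 11]
Insert 11: [11, 25, 61, 79, 81, 81, 87, 92]

Sorted: [11, 25, 61, 79, 81, 81, 87, 92]


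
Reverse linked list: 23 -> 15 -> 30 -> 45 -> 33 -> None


Step 1: curr=23, set curr.next=prev(None) | reversed so far: 23
Step 2: curr=15, set curr.next=prev(23) | reversed so far: 15 -> 23
Step 3: curr=30, set curr.next=prev(15) | reversed so far: 30 -> 15 -> 23
Step 4: curr=45, set curr.next=prev(30) | reversed so far: 45 -> 30 -> 15 -> 23
Step 5: curr=33, set curr.next=prev(45) | reversed so far: 33 -> 45 -> 30 -> 15 -> 23

33 -> 45 -> 30 -> 15 -> 23 -> None


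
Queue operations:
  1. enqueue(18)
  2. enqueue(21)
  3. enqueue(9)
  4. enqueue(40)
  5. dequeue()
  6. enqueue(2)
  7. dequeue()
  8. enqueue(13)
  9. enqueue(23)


enqueue(18) -> [18]
enqueue(21) -> [18, 21]
enqueue(9) -> [18, 21, 9]
enqueue(40) -> [18, 21, 9, 40]
dequeue()->18, [21, 9, 40]
enqueue(2) -> [21, 9, 40, 2]
dequeue()->21, [9, 40, 2]
enqueue(13) -> [9, 40, 2, 13]
enqueue(23) -> [9, 40, 2, 13, 23]

Final queue: [9, 40, 2, 13, 23]


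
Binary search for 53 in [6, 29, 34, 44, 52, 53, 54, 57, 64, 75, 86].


Step 1: lo=0, hi=10, mid=5, val=53

Found at index 5


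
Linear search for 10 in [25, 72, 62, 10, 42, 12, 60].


i=0: 25!=10
i=1: 72!=10
i=2: 62!=10
i=3: 10==10 found!

Found at 3, 4 comps


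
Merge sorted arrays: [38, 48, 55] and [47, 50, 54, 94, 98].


Take 38 from A
Take 47 from B
Take 48 from A
Take 50 from B
Take 54 from B
Take 55 from A

Merged: [38, 47, 48, 50, 54, 55, 94, 98]


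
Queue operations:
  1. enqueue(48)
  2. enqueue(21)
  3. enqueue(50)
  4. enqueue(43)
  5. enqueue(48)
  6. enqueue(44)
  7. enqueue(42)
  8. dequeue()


enqueue(48) -> [48]
enqueue(21) -> [48, 21]
enqueue(50) -> [48, 21, 50]
enqueue(43) -> [48, 21, 50, 43]
enqueue(48) -> [48, 21, 50, 43, 48]
enqueue(44) -> [48, 21, 50, 43, 48, 44]
enqueue(42) -> [48, 21, 50, 43, 48, 44, 42]
dequeue()->48, [21, 50, 43, 48, 44, 42]

Final queue: [21, 50, 43, 48, 44, 42]


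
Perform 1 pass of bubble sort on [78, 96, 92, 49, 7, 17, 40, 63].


Initial: [78, 96, 92, 49, 7, 17, 40, 63]
Pass 1: [78, 92, 49, 7, 17, 40, 63, 96] (6 swaps)

After 1 pass: [78, 92, 49, 7, 17, 40, 63, 96]


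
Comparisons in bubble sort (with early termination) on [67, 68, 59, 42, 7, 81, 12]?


Algorithm: bubble sort (with early termination)
Input: [67, 68, 59, 42, 7, 81, 12]
Sorted: [7, 12, 42, 59, 67, 68, 81]

21


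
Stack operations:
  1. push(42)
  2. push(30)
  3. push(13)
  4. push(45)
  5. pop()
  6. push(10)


push(42) -> [42]
push(30) -> [42, 30]
push(13) -> [42, 30, 13]
push(45) -> [42, 30, 13, 45]
pop()->45, [42, 30, 13]
push(10) -> [42, 30, 13, 10]

Final stack: [42, 30, 13, 10]


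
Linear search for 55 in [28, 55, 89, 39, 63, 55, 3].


i=0: 28!=55
i=1: 55==55 found!

Found at 1, 2 comps


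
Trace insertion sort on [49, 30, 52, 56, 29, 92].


Initial: [49, 30, 52, 56, 29, 92]
Insert 30: [30, 49, 52, 56, 29, 92]
Insert 52: [30, 49, 52, 56, 29, 92]
Insert 56: [30, 49, 52, 56, 29, 92]
Insert 29: [29, 30, 49, 52, 56, 92]
Insert 92: [29, 30, 49, 52, 56, 92]

Sorted: [29, 30, 49, 52, 56, 92]


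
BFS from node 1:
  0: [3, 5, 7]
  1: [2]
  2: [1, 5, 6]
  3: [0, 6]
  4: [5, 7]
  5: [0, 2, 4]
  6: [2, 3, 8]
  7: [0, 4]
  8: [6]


Visit 1, enqueue [2]
Visit 2, enqueue [5, 6]
Visit 5, enqueue [0, 4]
Visit 6, enqueue [3, 8]
Visit 0, enqueue [7]
Visit 4, enqueue []
Visit 3, enqueue []
Visit 8, enqueue []
Visit 7, enqueue []

BFS order: [1, 2, 5, 6, 0, 4, 3, 8, 7]


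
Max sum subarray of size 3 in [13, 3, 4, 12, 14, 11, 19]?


[0:3]: 20
[1:4]: 19
[2:5]: 30
[3:6]: 37
[4:7]: 44

Max: 44 at [4:7]


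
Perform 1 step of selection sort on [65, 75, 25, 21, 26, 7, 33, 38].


Initial: [65, 75, 25, 21, 26, 7, 33, 38]
Step 1: min=7 at 5
  Swap: [7, 75, 25, 21, 26, 65, 33, 38]

After 1 step: [7, 75, 25, 21, 26, 65, 33, 38]


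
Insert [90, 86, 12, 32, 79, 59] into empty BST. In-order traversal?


Insert 90: root
Insert 86: L from 90
Insert 12: L from 90 -> L from 86
Insert 32: L from 90 -> L from 86 -> R from 12
Insert 79: L from 90 -> L from 86 -> R from 12 -> R from 32
Insert 59: L from 90 -> L from 86 -> R from 12 -> R from 32 -> L from 79

In-order: [12, 32, 59, 79, 86, 90]


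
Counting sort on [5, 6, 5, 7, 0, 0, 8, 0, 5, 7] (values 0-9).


Input: [5, 6, 5, 7, 0, 0, 8, 0, 5, 7]
Counts: [3, 0, 0, 0, 0, 3, 1, 2, 1, 0]

Sorted: [0, 0, 0, 5, 5, 5, 6, 7, 7, 8]


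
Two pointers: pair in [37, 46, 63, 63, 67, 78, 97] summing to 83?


lo=0(37)+hi=6(97)=134
lo=0(37)+hi=5(78)=115
lo=0(37)+hi=4(67)=104
lo=0(37)+hi=3(63)=100
lo=0(37)+hi=2(63)=100
lo=0(37)+hi=1(46)=83

Yes: 37+46=83


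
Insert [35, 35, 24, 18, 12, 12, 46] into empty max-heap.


Insert 35: [35]
Insert 35: [35, 35]
Insert 24: [35, 35, 24]
Insert 18: [35, 35, 24, 18]
Insert 12: [35, 35, 24, 18, 12]
Insert 12: [35, 35, 24, 18, 12, 12]
Insert 46: [46, 35, 35, 18, 12, 12, 24]

Final heap: [46, 35, 35, 18, 12, 12, 24]


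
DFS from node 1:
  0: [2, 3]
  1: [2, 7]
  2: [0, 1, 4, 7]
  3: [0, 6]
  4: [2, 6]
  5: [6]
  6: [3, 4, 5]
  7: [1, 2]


Visit 1, push [7, 2]
Visit 2, push [7, 4, 0]
Visit 0, push [3]
Visit 3, push [6]
Visit 6, push [5, 4]
Visit 4, push []
Visit 5, push []
Visit 7, push []

DFS order: [1, 2, 0, 3, 6, 4, 5, 7]


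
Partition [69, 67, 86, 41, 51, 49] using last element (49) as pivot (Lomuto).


Pivot: 49
  41 <= 49: swap -> [41, 67, 86, 69, 51, 49]
Place pivot at 1: [41, 49, 86, 69, 51, 67]

Partitioned: [41, 49, 86, 69, 51, 67]


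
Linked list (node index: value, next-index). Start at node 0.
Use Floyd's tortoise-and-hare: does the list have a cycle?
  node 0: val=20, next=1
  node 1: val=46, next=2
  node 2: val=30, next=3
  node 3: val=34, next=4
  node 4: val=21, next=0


Floyd's tortoise (slow, +1) and hare (fast, +2):
  init: slow=0, fast=0
  step 1: slow=1, fast=2
  step 2: slow=2, fast=4
  step 3: slow=3, fast=1
  step 4: slow=4, fast=3
  step 5: slow=0, fast=0
  slow == fast at node 0: cycle detected

Cycle: yes


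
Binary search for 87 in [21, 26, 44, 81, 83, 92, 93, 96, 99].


Step 1: lo=0, hi=8, mid=4, val=83
Step 2: lo=5, hi=8, mid=6, val=93
Step 3: lo=5, hi=5, mid=5, val=92

Not found


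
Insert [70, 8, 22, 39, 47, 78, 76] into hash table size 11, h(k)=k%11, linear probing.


Insert 70: h=4 -> slot 4
Insert 8: h=8 -> slot 8
Insert 22: h=0 -> slot 0
Insert 39: h=6 -> slot 6
Insert 47: h=3 -> slot 3
Insert 78: h=1 -> slot 1
Insert 76: h=10 -> slot 10

Table: [22, 78, None, 47, 70, None, 39, None, 8, None, 76]


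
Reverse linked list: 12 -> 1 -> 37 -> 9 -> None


Step 1: curr=12, set curr.next=prev(None) | reversed so far: 12
Step 2: curr=1, set curr.next=prev(12) | reversed so far: 1 -> 12
Step 3: curr=37, set curr.next=prev(1) | reversed so far: 37 -> 1 -> 12
Step 4: curr=9, set curr.next=prev(37) | reversed so far: 9 -> 37 -> 1 -> 12

9 -> 37 -> 1 -> 12 -> None


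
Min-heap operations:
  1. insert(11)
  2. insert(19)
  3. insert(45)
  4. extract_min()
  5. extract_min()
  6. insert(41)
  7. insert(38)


insert(11) -> [11]
insert(19) -> [11, 19]
insert(45) -> [11, 19, 45]
extract_min()->11, [19, 45]
extract_min()->19, [45]
insert(41) -> [41, 45]
insert(38) -> [38, 45, 41]

Final heap: [38, 45, 41]


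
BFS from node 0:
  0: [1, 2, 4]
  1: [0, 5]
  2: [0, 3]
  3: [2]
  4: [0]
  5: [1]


Visit 0, enqueue [1, 2, 4]
Visit 1, enqueue [5]
Visit 2, enqueue [3]
Visit 4, enqueue []
Visit 5, enqueue []
Visit 3, enqueue []

BFS order: [0, 1, 2, 4, 5, 3]


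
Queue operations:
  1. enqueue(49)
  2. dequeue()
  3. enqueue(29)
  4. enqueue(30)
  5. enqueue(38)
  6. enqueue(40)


enqueue(49) -> [49]
dequeue()->49, []
enqueue(29) -> [29]
enqueue(30) -> [29, 30]
enqueue(38) -> [29, 30, 38]
enqueue(40) -> [29, 30, 38, 40]

Final queue: [29, 30, 38, 40]


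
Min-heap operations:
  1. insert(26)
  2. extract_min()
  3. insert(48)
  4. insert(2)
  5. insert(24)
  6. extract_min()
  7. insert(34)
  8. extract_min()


insert(26) -> [26]
extract_min()->26, []
insert(48) -> [48]
insert(2) -> [2, 48]
insert(24) -> [2, 48, 24]
extract_min()->2, [24, 48]
insert(34) -> [24, 48, 34]
extract_min()->24, [34, 48]

Final heap: [34, 48]


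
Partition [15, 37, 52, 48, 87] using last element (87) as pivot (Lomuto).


Pivot: 87
  15 <= 87: advance i (no swap)
  37 <= 87: advance i (no swap)
  52 <= 87: advance i (no swap)
  48 <= 87: advance i (no swap)
Place pivot at 4: [15, 37, 52, 48, 87]

Partitioned: [15, 37, 52, 48, 87]


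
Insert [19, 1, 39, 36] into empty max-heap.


Insert 19: [19]
Insert 1: [19, 1]
Insert 39: [39, 1, 19]
Insert 36: [39, 36, 19, 1]

Final heap: [39, 36, 19, 1]


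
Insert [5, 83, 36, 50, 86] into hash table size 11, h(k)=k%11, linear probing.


Insert 5: h=5 -> slot 5
Insert 83: h=6 -> slot 6
Insert 36: h=3 -> slot 3
Insert 50: h=6, 1 probes -> slot 7
Insert 86: h=9 -> slot 9

Table: [None, None, None, 36, None, 5, 83, 50, None, 86, None]


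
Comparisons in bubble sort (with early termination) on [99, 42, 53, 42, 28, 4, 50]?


Algorithm: bubble sort (with early termination)
Input: [99, 42, 53, 42, 28, 4, 50]
Sorted: [4, 28, 42, 42, 50, 53, 99]

21


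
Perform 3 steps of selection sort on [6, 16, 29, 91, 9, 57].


Initial: [6, 16, 29, 91, 9, 57]
Step 1: min=6 at 0
  Swap: [6, 16, 29, 91, 9, 57]
Step 2: min=9 at 4
  Swap: [6, 9, 29, 91, 16, 57]
Step 3: min=16 at 4
  Swap: [6, 9, 16, 91, 29, 57]

After 3 steps: [6, 9, 16, 91, 29, 57]


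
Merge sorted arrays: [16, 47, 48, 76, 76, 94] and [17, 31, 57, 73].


Take 16 from A
Take 17 from B
Take 31 from B
Take 47 from A
Take 48 from A
Take 57 from B
Take 73 from B

Merged: [16, 17, 31, 47, 48, 57, 73, 76, 76, 94]


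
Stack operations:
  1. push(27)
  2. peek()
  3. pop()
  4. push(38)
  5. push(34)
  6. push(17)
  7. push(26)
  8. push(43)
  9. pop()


push(27) -> [27]
peek()->27
pop()->27, []
push(38) -> [38]
push(34) -> [38, 34]
push(17) -> [38, 34, 17]
push(26) -> [38, 34, 17, 26]
push(43) -> [38, 34, 17, 26, 43]
pop()->43, [38, 34, 17, 26]

Final stack: [38, 34, 17, 26]


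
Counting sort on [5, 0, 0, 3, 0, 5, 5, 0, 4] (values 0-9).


Input: [5, 0, 0, 3, 0, 5, 5, 0, 4]
Counts: [4, 0, 0, 1, 1, 3, 0, 0, 0, 0]

Sorted: [0, 0, 0, 0, 3, 4, 5, 5, 5]


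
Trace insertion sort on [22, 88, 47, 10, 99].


Initial: [22, 88, 47, 10, 99]
Insert 88: [22, 88, 47, 10, 99]
Insert 47: [22, 47, 88, 10, 99]
Insert 10: [10, 22, 47, 88, 99]
Insert 99: [10, 22, 47, 88, 99]

Sorted: [10, 22, 47, 88, 99]


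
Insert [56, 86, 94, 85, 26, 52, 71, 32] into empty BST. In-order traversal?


Insert 56: root
Insert 86: R from 56
Insert 94: R from 56 -> R from 86
Insert 85: R from 56 -> L from 86
Insert 26: L from 56
Insert 52: L from 56 -> R from 26
Insert 71: R from 56 -> L from 86 -> L from 85
Insert 32: L from 56 -> R from 26 -> L from 52

In-order: [26, 32, 52, 56, 71, 85, 86, 94]


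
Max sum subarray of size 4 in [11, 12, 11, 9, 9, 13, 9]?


[0:4]: 43
[1:5]: 41
[2:6]: 42
[3:7]: 40

Max: 43 at [0:4]


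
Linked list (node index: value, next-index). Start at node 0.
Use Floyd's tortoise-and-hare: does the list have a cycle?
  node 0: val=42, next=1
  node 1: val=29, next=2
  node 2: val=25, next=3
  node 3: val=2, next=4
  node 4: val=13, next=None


Floyd's tortoise (slow, +1) and hare (fast, +2):
  init: slow=0, fast=0
  step 1: slow=1, fast=2
  step 2: slow=2, fast=4
  step 3: fast -> None, no cycle

Cycle: no


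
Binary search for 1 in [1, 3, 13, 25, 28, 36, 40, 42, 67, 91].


Step 1: lo=0, hi=9, mid=4, val=28
Step 2: lo=0, hi=3, mid=1, val=3
Step 3: lo=0, hi=0, mid=0, val=1

Found at index 0


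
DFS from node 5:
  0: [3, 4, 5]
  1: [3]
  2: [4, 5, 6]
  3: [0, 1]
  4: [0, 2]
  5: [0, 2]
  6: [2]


Visit 5, push [2, 0]
Visit 0, push [4, 3]
Visit 3, push [1]
Visit 1, push []
Visit 4, push [2]
Visit 2, push [6]
Visit 6, push []

DFS order: [5, 0, 3, 1, 4, 2, 6]


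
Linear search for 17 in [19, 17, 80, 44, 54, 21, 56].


i=0: 19!=17
i=1: 17==17 found!

Found at 1, 2 comps


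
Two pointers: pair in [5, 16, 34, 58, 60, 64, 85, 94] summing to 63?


lo=0(5)+hi=7(94)=99
lo=0(5)+hi=6(85)=90
lo=0(5)+hi=5(64)=69
lo=0(5)+hi=4(60)=65
lo=0(5)+hi=3(58)=63

Yes: 5+58=63


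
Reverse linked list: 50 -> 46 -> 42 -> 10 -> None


Step 1: curr=50, set curr.next=prev(None) | reversed so far: 50
Step 2: curr=46, set curr.next=prev(50) | reversed so far: 46 -> 50
Step 3: curr=42, set curr.next=prev(46) | reversed so far: 42 -> 46 -> 50
Step 4: curr=10, set curr.next=prev(42) | reversed so far: 10 -> 42 -> 46 -> 50

10 -> 42 -> 46 -> 50 -> None


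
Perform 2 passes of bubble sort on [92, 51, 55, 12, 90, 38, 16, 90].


Initial: [92, 51, 55, 12, 90, 38, 16, 90]
Pass 1: [51, 55, 12, 90, 38, 16, 90, 92] (7 swaps)
Pass 2: [51, 12, 55, 38, 16, 90, 90, 92] (3 swaps)

After 2 passes: [51, 12, 55, 38, 16, 90, 90, 92]


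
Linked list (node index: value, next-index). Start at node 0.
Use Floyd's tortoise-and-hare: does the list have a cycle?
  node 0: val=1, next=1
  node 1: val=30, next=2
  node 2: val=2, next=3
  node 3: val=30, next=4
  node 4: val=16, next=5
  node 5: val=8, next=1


Floyd's tortoise (slow, +1) and hare (fast, +2):
  init: slow=0, fast=0
  step 1: slow=1, fast=2
  step 2: slow=2, fast=4
  step 3: slow=3, fast=1
  step 4: slow=4, fast=3
  step 5: slow=5, fast=5
  slow == fast at node 5: cycle detected

Cycle: yes


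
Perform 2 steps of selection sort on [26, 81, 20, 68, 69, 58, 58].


Initial: [26, 81, 20, 68, 69, 58, 58]
Step 1: min=20 at 2
  Swap: [20, 81, 26, 68, 69, 58, 58]
Step 2: min=26 at 2
  Swap: [20, 26, 81, 68, 69, 58, 58]

After 2 steps: [20, 26, 81, 68, 69, 58, 58]


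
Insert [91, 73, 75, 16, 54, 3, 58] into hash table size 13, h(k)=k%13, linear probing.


Insert 91: h=0 -> slot 0
Insert 73: h=8 -> slot 8
Insert 75: h=10 -> slot 10
Insert 16: h=3 -> slot 3
Insert 54: h=2 -> slot 2
Insert 3: h=3, 1 probes -> slot 4
Insert 58: h=6 -> slot 6

Table: [91, None, 54, 16, 3, None, 58, None, 73, None, 75, None, None]


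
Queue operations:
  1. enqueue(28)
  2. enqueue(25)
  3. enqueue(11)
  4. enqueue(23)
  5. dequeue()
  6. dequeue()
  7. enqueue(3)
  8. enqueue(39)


enqueue(28) -> [28]
enqueue(25) -> [28, 25]
enqueue(11) -> [28, 25, 11]
enqueue(23) -> [28, 25, 11, 23]
dequeue()->28, [25, 11, 23]
dequeue()->25, [11, 23]
enqueue(3) -> [11, 23, 3]
enqueue(39) -> [11, 23, 3, 39]

Final queue: [11, 23, 3, 39]


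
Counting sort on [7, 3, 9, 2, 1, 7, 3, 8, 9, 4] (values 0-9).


Input: [7, 3, 9, 2, 1, 7, 3, 8, 9, 4]
Counts: [0, 1, 1, 2, 1, 0, 0, 2, 1, 2]

Sorted: [1, 2, 3, 3, 4, 7, 7, 8, 9, 9]


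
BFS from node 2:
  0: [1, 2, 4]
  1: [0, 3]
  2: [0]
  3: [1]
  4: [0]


Visit 2, enqueue [0]
Visit 0, enqueue [1, 4]
Visit 1, enqueue [3]
Visit 4, enqueue []
Visit 3, enqueue []

BFS order: [2, 0, 1, 4, 3]


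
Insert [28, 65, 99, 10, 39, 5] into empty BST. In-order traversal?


Insert 28: root
Insert 65: R from 28
Insert 99: R from 28 -> R from 65
Insert 10: L from 28
Insert 39: R from 28 -> L from 65
Insert 5: L from 28 -> L from 10

In-order: [5, 10, 28, 39, 65, 99]


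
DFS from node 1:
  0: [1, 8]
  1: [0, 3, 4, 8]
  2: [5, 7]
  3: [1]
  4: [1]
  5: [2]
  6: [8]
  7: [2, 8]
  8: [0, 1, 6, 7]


Visit 1, push [8, 4, 3, 0]
Visit 0, push [8]
Visit 8, push [7, 6]
Visit 6, push []
Visit 7, push [2]
Visit 2, push [5]
Visit 5, push []
Visit 3, push []
Visit 4, push []

DFS order: [1, 0, 8, 6, 7, 2, 5, 3, 4]


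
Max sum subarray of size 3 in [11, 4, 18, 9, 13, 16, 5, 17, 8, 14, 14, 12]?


[0:3]: 33
[1:4]: 31
[2:5]: 40
[3:6]: 38
[4:7]: 34
[5:8]: 38
[6:9]: 30
[7:10]: 39
[8:11]: 36
[9:12]: 40

Max: 40 at [2:5]


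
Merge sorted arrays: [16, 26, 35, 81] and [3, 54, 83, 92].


Take 3 from B
Take 16 from A
Take 26 from A
Take 35 from A
Take 54 from B
Take 81 from A

Merged: [3, 16, 26, 35, 54, 81, 83, 92]


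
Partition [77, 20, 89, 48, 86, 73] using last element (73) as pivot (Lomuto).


Pivot: 73
  20 <= 73: swap -> [20, 77, 89, 48, 86, 73]
  48 <= 73: swap -> [20, 48, 89, 77, 86, 73]
Place pivot at 2: [20, 48, 73, 77, 86, 89]

Partitioned: [20, 48, 73, 77, 86, 89]


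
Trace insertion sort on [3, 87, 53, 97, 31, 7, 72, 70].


Initial: [3, 87, 53, 97, 31, 7, 72, 70]
Insert 87: [3, 87, 53, 97, 31, 7, 72, 70]
Insert 53: [3, 53, 87, 97, 31, 7, 72, 70]
Insert 97: [3, 53, 87, 97, 31, 7, 72, 70]
Insert 31: [3, 31, 53, 87, 97, 7, 72, 70]
Insert 7: [3, 7, 31, 53, 87, 97, 72, 70]
Insert 72: [3, 7, 31, 53, 72, 87, 97, 70]
Insert 70: [3, 7, 31, 53, 70, 72, 87, 97]

Sorted: [3, 7, 31, 53, 70, 72, 87, 97]


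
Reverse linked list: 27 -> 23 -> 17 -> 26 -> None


Step 1: curr=27, set curr.next=prev(None) | reversed so far: 27
Step 2: curr=23, set curr.next=prev(27) | reversed so far: 23 -> 27
Step 3: curr=17, set curr.next=prev(23) | reversed so far: 17 -> 23 -> 27
Step 4: curr=26, set curr.next=prev(17) | reversed so far: 26 -> 17 -> 23 -> 27

26 -> 17 -> 23 -> 27 -> None


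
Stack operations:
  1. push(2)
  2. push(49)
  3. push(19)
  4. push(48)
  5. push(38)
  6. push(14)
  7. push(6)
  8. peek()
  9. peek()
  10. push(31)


push(2) -> [2]
push(49) -> [2, 49]
push(19) -> [2, 49, 19]
push(48) -> [2, 49, 19, 48]
push(38) -> [2, 49, 19, 48, 38]
push(14) -> [2, 49, 19, 48, 38, 14]
push(6) -> [2, 49, 19, 48, 38, 14, 6]
peek()->6
peek()->6
push(31) -> [2, 49, 19, 48, 38, 14, 6, 31]

Final stack: [2, 49, 19, 48, 38, 14, 6, 31]


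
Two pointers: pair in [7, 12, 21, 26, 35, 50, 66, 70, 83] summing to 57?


lo=0(7)+hi=8(83)=90
lo=0(7)+hi=7(70)=77
lo=0(7)+hi=6(66)=73
lo=0(7)+hi=5(50)=57

Yes: 7+50=57


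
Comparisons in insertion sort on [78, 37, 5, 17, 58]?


Algorithm: insertion sort
Input: [78, 37, 5, 17, 58]
Sorted: [5, 17, 37, 58, 78]

8


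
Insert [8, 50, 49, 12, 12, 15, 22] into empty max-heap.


Insert 8: [8]
Insert 50: [50, 8]
Insert 49: [50, 8, 49]
Insert 12: [50, 12, 49, 8]
Insert 12: [50, 12, 49, 8, 12]
Insert 15: [50, 12, 49, 8, 12, 15]
Insert 22: [50, 12, 49, 8, 12, 15, 22]

Final heap: [50, 12, 49, 8, 12, 15, 22]


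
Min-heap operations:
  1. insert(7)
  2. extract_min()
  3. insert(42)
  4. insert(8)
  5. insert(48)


insert(7) -> [7]
extract_min()->7, []
insert(42) -> [42]
insert(8) -> [8, 42]
insert(48) -> [8, 42, 48]

Final heap: [8, 42, 48]


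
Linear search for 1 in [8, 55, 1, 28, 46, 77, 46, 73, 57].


i=0: 8!=1
i=1: 55!=1
i=2: 1==1 found!

Found at 2, 3 comps


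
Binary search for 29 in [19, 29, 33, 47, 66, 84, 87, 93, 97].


Step 1: lo=0, hi=8, mid=4, val=66
Step 2: lo=0, hi=3, mid=1, val=29

Found at index 1


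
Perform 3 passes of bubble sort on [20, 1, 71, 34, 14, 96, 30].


Initial: [20, 1, 71, 34, 14, 96, 30]
Pass 1: [1, 20, 34, 14, 71, 30, 96] (4 swaps)
Pass 2: [1, 20, 14, 34, 30, 71, 96] (2 swaps)
Pass 3: [1, 14, 20, 30, 34, 71, 96] (2 swaps)

After 3 passes: [1, 14, 20, 30, 34, 71, 96]


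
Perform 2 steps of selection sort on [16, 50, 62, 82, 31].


Initial: [16, 50, 62, 82, 31]
Step 1: min=16 at 0
  Swap: [16, 50, 62, 82, 31]
Step 2: min=31 at 4
  Swap: [16, 31, 62, 82, 50]

After 2 steps: [16, 31, 62, 82, 50]


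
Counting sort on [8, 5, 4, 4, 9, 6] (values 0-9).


Input: [8, 5, 4, 4, 9, 6]
Counts: [0, 0, 0, 0, 2, 1, 1, 0, 1, 1]

Sorted: [4, 4, 5, 6, 8, 9]


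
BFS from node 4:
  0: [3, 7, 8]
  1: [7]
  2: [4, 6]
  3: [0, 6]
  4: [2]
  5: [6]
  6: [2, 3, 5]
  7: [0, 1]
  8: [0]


Visit 4, enqueue [2]
Visit 2, enqueue [6]
Visit 6, enqueue [3, 5]
Visit 3, enqueue [0]
Visit 5, enqueue []
Visit 0, enqueue [7, 8]
Visit 7, enqueue [1]
Visit 8, enqueue []
Visit 1, enqueue []

BFS order: [4, 2, 6, 3, 5, 0, 7, 8, 1]


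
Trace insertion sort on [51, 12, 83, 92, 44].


Initial: [51, 12, 83, 92, 44]
Insert 12: [12, 51, 83, 92, 44]
Insert 83: [12, 51, 83, 92, 44]
Insert 92: [12, 51, 83, 92, 44]
Insert 44: [12, 44, 51, 83, 92]

Sorted: [12, 44, 51, 83, 92]


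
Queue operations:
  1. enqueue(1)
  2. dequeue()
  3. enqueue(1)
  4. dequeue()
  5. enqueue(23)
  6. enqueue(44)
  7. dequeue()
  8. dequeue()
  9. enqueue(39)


enqueue(1) -> [1]
dequeue()->1, []
enqueue(1) -> [1]
dequeue()->1, []
enqueue(23) -> [23]
enqueue(44) -> [23, 44]
dequeue()->23, [44]
dequeue()->44, []
enqueue(39) -> [39]

Final queue: [39]


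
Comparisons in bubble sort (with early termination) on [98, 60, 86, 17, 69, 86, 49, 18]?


Algorithm: bubble sort (with early termination)
Input: [98, 60, 86, 17, 69, 86, 49, 18]
Sorted: [17, 18, 49, 60, 69, 86, 86, 98]

28


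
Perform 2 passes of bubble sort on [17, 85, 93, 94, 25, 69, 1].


Initial: [17, 85, 93, 94, 25, 69, 1]
Pass 1: [17, 85, 93, 25, 69, 1, 94] (3 swaps)
Pass 2: [17, 85, 25, 69, 1, 93, 94] (3 swaps)

After 2 passes: [17, 85, 25, 69, 1, 93, 94]


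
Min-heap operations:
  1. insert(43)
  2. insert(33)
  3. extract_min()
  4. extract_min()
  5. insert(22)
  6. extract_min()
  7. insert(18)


insert(43) -> [43]
insert(33) -> [33, 43]
extract_min()->33, [43]
extract_min()->43, []
insert(22) -> [22]
extract_min()->22, []
insert(18) -> [18]

Final heap: [18]


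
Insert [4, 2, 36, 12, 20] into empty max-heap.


Insert 4: [4]
Insert 2: [4, 2]
Insert 36: [36, 2, 4]
Insert 12: [36, 12, 4, 2]
Insert 20: [36, 20, 4, 2, 12]

Final heap: [36, 20, 4, 2, 12]


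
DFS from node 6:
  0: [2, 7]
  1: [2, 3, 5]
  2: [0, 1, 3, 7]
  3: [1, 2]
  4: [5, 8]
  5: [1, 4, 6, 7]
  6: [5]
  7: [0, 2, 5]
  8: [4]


Visit 6, push [5]
Visit 5, push [7, 4, 1]
Visit 1, push [3, 2]
Visit 2, push [7, 3, 0]
Visit 0, push [7]
Visit 7, push []
Visit 3, push []
Visit 4, push [8]
Visit 8, push []

DFS order: [6, 5, 1, 2, 0, 7, 3, 4, 8]


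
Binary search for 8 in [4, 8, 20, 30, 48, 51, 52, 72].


Step 1: lo=0, hi=7, mid=3, val=30
Step 2: lo=0, hi=2, mid=1, val=8

Found at index 1


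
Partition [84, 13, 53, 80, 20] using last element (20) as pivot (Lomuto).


Pivot: 20
  13 <= 20: swap -> [13, 84, 53, 80, 20]
Place pivot at 1: [13, 20, 53, 80, 84]

Partitioned: [13, 20, 53, 80, 84]


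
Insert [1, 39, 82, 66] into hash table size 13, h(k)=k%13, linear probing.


Insert 1: h=1 -> slot 1
Insert 39: h=0 -> slot 0
Insert 82: h=4 -> slot 4
Insert 66: h=1, 1 probes -> slot 2

Table: [39, 1, 66, None, 82, None, None, None, None, None, None, None, None]


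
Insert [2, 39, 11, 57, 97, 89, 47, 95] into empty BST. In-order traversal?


Insert 2: root
Insert 39: R from 2
Insert 11: R from 2 -> L from 39
Insert 57: R from 2 -> R from 39
Insert 97: R from 2 -> R from 39 -> R from 57
Insert 89: R from 2 -> R from 39 -> R from 57 -> L from 97
Insert 47: R from 2 -> R from 39 -> L from 57
Insert 95: R from 2 -> R from 39 -> R from 57 -> L from 97 -> R from 89

In-order: [2, 11, 39, 47, 57, 89, 95, 97]


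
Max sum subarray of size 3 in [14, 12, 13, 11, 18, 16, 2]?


[0:3]: 39
[1:4]: 36
[2:5]: 42
[3:6]: 45
[4:7]: 36

Max: 45 at [3:6]


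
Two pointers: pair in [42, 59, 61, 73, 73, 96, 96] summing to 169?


lo=0(42)+hi=6(96)=138
lo=1(59)+hi=6(96)=155
lo=2(61)+hi=6(96)=157
lo=3(73)+hi=6(96)=169

Yes: 73+96=169
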